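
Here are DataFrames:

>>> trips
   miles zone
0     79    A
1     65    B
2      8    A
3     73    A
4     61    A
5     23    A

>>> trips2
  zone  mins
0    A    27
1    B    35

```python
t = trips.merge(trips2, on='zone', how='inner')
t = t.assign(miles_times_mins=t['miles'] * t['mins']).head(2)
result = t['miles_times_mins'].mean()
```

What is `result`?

merge on 'zone' (how='inner') → 6 rows:
   miles zone  mins
0     79    A    27
1     65    B    35
2      8    A    27
3     73    A    27
4     61    A    27
5     23    A    27
add column miles_times_mins = t['miles'] * t['mins']:
   miles zone  mins  miles_times_mins
0     79    A    27              2133
1     65    B    35              2275
2      8    A    27               216
3     73    A    27              1971
4     61    A    27              1647
5     23    A    27               621
take first 2 rows:
   miles zone  mins  miles_times_mins
0     79    A    27              2133
1     65    B    35              2275
Then the mean of column 'miles_times_mins': 2204.0

2204.0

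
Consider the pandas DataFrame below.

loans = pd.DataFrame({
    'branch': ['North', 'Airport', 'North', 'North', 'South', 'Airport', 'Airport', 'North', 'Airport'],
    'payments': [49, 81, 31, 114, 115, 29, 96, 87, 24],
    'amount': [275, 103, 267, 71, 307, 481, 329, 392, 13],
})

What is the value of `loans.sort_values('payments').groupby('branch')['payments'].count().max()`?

sort by payments:
    branch  payments  amount
8  Airport        24      13
5  Airport        29     481
2    North        31     267
0    North        49     275
1  Airport        81     103
7    North        87     392
6  Airport        96     329
3    North       114      71
4    South       115     307
group by branch, count of payments:
branch
Airport    4
North      4
South      1
Name: payments, dtype: int64

4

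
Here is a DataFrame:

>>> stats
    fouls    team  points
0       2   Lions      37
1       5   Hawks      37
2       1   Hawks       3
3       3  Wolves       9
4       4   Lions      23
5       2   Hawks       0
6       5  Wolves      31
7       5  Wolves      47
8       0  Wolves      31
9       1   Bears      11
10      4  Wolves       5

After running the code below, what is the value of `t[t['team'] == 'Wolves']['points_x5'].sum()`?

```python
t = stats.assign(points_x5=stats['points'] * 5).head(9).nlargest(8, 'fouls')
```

add column points_x5 = stats['points'] * 5:
    fouls    team  points  points_x5
0       2   Lions      37        185
1       5   Hawks      37        185
2       1   Hawks       3         15
3       3  Wolves       9         45
4       4   Lions      23        115
5       2   Hawks       0          0
6       5  Wolves      31        155
7       5  Wolves      47        235
8       0  Wolves      31        155
9       1   Bears      11         55
10      4  Wolves       5         25
take first 9 rows:
   fouls    team  points  points_x5
0      2   Lions      37        185
1      5   Hawks      37        185
2      1   Hawks       3         15
3      3  Wolves       9         45
4      4   Lions      23        115
5      2   Hawks       0          0
6      5  Wolves      31        155
7      5  Wolves      47        235
8      0  Wolves      31        155
take 8 rows with largest fouls:
   fouls    team  points  points_x5
1      5   Hawks      37        185
6      5  Wolves      31        155
7      5  Wolves      47        235
4      4   Lions      23        115
3      3  Wolves       9         45
0      2   Lions      37        185
5      2   Hawks       0          0
2      1   Hawks       3         15
filter rows where team == 'Wolves':
   fouls    team  points  points_x5
6      5  Wolves      31        155
7      5  Wolves      47        235
3      3  Wolves       9         45

435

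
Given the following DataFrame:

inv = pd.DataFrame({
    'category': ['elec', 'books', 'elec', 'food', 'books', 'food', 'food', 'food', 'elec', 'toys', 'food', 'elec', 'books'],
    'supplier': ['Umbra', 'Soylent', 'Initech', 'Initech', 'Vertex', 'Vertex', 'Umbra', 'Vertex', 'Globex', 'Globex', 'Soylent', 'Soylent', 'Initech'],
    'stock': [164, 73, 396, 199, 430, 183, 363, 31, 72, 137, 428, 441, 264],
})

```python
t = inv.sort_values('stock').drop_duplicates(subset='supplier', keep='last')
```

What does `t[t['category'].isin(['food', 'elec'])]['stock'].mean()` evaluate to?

400.0

sort by stock:
   category supplier  stock
7      food   Vertex     31
8      elec   Globex     72
1     books  Soylent     73
9      toys   Globex    137
0      elec    Umbra    164
5      food   Vertex    183
3      food  Initech    199
12    books  Initech    264
6      food    Umbra    363
2      elec  Initech    396
10     food  Soylent    428
4     books   Vertex    430
11     elec  Soylent    441
drop duplicate supplier (keep=last):
   category supplier  stock
9      toys   Globex    137
6      food    Umbra    363
2      elec  Initech    396
4     books   Vertex    430
11     elec  Soylent    441
filter rows where category in ['food', 'elec']:
   category supplier  stock
6      food    Umbra    363
2      elec  Initech    396
11     elec  Soylent    441
Reading off the mean of column 'stock', we get 400.0.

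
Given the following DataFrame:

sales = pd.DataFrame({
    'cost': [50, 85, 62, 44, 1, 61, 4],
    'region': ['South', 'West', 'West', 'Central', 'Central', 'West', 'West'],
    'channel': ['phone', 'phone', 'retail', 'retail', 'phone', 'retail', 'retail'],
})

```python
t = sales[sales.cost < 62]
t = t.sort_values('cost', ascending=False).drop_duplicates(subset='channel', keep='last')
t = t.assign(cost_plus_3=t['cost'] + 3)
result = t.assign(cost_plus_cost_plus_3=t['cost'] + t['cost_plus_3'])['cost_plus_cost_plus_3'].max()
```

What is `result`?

11

filter rows where cost < 62:
   cost   region channel
0    50    South   phone
3    44  Central  retail
4     1  Central   phone
5    61     West  retail
6     4     West  retail
sort by cost descending:
   cost   region channel
5    61     West  retail
0    50    South   phone
3    44  Central  retail
6     4     West  retail
4     1  Central   phone
drop duplicate channel (keep=last):
   cost   region channel
6     4     West  retail
4     1  Central   phone
add column cost_plus_3 = t['cost'] + 3:
   cost   region channel  cost_plus_3
6     4     West  retail            7
4     1  Central   phone            4
add column cost_plus_cost_plus_3 = t['cost'] + t['cost_plus_3']:
   cost   region channel  cost_plus_3  cost_plus_cost_plus_3
6     4     West  retail            7                     11
4     1  Central   phone            4                      5
So max() = 11.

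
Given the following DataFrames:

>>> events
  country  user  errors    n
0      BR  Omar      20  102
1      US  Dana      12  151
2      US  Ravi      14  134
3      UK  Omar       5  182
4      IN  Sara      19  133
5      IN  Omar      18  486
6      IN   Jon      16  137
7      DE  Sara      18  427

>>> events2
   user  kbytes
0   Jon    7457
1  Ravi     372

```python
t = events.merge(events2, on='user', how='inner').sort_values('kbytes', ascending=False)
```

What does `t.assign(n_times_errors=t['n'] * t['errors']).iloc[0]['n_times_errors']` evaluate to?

2192

merge on 'user' (how='inner') → 2 rows:
  country  user  errors    n  kbytes
0      US  Ravi      14  134     372
1      IN   Jon      16  137    7457
sort by kbytes descending:
  country  user  errors    n  kbytes
1      IN   Jon      16  137    7457
0      US  Ravi      14  134     372
add column n_times_errors = t['n'] * t['errors']:
  country  user  errors    n  kbytes  n_times_errors
1      IN   Jon      16  137    7457            2192
0      US  Ravi      14  134     372            1876
So iloc[0]['n_times_errors'] = 2192.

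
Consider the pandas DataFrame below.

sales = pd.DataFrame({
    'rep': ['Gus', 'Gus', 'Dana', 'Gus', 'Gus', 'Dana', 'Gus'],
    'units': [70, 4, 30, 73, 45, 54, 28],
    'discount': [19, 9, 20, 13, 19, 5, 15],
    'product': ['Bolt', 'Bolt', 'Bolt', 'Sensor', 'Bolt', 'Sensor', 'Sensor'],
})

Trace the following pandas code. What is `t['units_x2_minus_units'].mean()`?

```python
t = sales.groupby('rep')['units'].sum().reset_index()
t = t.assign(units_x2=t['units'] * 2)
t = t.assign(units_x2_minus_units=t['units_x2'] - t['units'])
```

group by rep, sum of units:
rep
Dana     84
Gus     220
Name: units, dtype: int64
reset_index():
    rep  units
0  Dana     84
1   Gus    220
add column units_x2 = t['units'] * 2:
    rep  units  units_x2
0  Dana     84       168
1   Gus    220       440
add column units_x2_minus_units = t['units_x2'] - t['units']:
    rep  units  units_x2  units_x2_minus_units
0  Dana     84       168                    84
1   Gus    220       440                   220
Hence 152.0.

152.0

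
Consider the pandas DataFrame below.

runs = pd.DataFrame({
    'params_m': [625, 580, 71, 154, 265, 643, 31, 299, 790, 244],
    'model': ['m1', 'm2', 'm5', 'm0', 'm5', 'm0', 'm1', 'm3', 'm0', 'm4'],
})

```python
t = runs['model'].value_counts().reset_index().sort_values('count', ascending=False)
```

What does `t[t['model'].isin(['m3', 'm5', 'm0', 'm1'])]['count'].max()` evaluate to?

3

value_counts of model:
model
m0    3
m1    2
m5    2
m2    1
m3    1
m4    1
Name: count, dtype: int64
reset_index():
  model  count
0    m0      3
1    m1      2
2    m5      2
3    m2      1
4    m3      1
5    m4      1
sort by count descending:
  model  count
0    m0      3
1    m1      2
2    m5      2
3    m2      1
4    m3      1
5    m4      1
filter rows where model in ['m3', 'm5', 'm0', 'm1']:
  model  count
0    m0      3
1    m1      2
2    m5      2
4    m3      1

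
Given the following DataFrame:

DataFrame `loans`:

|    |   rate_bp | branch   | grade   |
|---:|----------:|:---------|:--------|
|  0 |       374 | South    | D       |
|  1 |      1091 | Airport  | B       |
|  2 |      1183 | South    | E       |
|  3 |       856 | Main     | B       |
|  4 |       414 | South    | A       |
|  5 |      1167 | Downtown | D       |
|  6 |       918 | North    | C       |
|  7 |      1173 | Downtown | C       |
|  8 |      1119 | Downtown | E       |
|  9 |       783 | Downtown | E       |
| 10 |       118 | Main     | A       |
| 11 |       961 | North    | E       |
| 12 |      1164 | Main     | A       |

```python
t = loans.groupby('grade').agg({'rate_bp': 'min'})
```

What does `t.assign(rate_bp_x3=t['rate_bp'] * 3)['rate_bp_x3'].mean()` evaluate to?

group by grade, min of rate_bp:
       rate_bp
grade         
A          118
B          856
C          918
D          374
E          783
add column rate_bp_x3 = t['rate_bp'] * 3:
       rate_bp  rate_bp_x3
grade                     
A          118         354
B          856        2568
C          918        2754
D          374        1122
E          783        2349
mean of column 'rate_bp_x3' → 1829.4

1829.4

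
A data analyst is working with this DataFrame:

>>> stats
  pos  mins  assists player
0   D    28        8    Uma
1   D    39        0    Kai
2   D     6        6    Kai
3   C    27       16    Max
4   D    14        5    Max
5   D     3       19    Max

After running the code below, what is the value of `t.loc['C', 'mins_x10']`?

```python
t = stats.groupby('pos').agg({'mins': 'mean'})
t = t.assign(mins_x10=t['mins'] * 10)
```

group by pos, mean of mins:
     mins
pos      
C    27.0
D    18.0
add column mins_x10 = t['mins'] * 10:
     mins  mins_x10
pos                
C    27.0     270.0
D    18.0     180.0
Then the value at row 'C', column 'mins_x10': 270.0

270.0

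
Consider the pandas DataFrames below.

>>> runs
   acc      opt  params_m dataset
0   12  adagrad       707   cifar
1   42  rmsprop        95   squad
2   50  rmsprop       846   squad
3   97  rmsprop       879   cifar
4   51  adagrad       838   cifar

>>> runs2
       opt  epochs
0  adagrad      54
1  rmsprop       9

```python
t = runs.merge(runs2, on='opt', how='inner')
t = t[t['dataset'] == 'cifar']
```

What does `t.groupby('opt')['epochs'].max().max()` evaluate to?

merge on 'opt' (how='inner') → 5 rows:
   acc      opt  params_m dataset  epochs
0   12  adagrad       707   cifar      54
1   42  rmsprop        95   squad       9
2   50  rmsprop       846   squad       9
3   97  rmsprop       879   cifar       9
4   51  adagrad       838   cifar      54
filter rows where dataset == 'cifar':
   acc      opt  params_m dataset  epochs
0   12  adagrad       707   cifar      54
3   97  rmsprop       879   cifar       9
4   51  adagrad       838   cifar      54
group by opt, max of epochs:
opt
adagrad    54
rmsprop     9
Name: epochs, dtype: int64

54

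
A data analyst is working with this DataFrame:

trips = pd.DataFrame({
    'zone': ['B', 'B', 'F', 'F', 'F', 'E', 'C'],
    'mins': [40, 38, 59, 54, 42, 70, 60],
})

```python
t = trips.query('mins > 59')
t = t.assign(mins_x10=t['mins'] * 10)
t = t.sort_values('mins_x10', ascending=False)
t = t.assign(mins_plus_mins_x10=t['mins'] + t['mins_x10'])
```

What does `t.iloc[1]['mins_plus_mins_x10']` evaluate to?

filter rows where mins > 59:
  zone  mins
5    E    70
6    C    60
add column mins_x10 = t['mins'] * 10:
  zone  mins  mins_x10
5    E    70       700
6    C    60       600
sort by mins_x10 descending:
  zone  mins  mins_x10
5    E    70       700
6    C    60       600
add column mins_plus_mins_x10 = t['mins'] + t['mins_x10']:
  zone  mins  mins_x10  mins_plus_mins_x10
5    E    70       700                 770
6    C    60       600                 660
Finally, value at position 1, column 'mins_plus_mins_x10' = 660.

660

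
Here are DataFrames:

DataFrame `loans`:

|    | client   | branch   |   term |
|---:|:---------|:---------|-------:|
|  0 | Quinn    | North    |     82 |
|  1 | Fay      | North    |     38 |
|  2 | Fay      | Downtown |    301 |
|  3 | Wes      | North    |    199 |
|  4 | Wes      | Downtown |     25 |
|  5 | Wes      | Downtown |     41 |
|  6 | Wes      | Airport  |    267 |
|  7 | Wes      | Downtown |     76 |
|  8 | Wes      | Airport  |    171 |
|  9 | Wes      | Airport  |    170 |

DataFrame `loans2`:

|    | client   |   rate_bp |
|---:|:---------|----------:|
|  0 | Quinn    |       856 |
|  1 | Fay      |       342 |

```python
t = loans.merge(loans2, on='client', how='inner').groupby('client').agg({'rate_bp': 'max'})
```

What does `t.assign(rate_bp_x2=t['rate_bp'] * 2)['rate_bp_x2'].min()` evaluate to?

684

merge on 'client' (how='inner') → 3 rows:
  client    branch  term  rate_bp
0  Quinn     North    82      856
1    Fay     North    38      342
2    Fay  Downtown   301      342
group by client, max of rate_bp:
        rate_bp
client         
Fay         342
Quinn       856
add column rate_bp_x2 = t['rate_bp'] * 2:
        rate_bp  rate_bp_x2
client                     
Fay         342         684
Quinn       856        1712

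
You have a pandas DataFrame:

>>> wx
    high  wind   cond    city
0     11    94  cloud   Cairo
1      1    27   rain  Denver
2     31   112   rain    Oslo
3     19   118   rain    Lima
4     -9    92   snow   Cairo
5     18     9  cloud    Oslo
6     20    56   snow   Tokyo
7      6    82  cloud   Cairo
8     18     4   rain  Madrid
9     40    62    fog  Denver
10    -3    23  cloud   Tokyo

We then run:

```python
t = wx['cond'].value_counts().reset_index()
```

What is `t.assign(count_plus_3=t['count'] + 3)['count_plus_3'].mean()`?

5.75

value_counts of cond:
cond
cloud    4
rain     4
snow     2
fog      1
Name: count, dtype: int64
reset_index():
    cond  count
0  cloud      4
1   rain      4
2   snow      2
3    fog      1
add column count_plus_3 = t['count'] + 3:
    cond  count  count_plus_3
0  cloud      4             7
1   rain      4             7
2   snow      2             5
3    fog      1             4
So mean() = 5.75.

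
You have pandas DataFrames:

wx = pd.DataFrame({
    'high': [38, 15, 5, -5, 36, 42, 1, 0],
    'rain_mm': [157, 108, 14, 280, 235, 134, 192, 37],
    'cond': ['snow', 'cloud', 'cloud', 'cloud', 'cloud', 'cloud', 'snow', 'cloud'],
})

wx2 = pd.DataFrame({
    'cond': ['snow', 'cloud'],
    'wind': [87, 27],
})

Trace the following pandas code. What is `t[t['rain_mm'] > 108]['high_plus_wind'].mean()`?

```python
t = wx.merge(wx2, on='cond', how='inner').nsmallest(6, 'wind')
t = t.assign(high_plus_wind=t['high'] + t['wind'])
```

merge on 'cond' (how='inner') → 8 rows:
   high  rain_mm   cond  wind
0    38      157   snow    87
1    15      108  cloud    27
2     5       14  cloud    27
3    -5      280  cloud    27
4    36      235  cloud    27
5    42      134  cloud    27
6     1      192   snow    87
7     0       37  cloud    27
take 6 rows with smallest wind:
   high  rain_mm   cond  wind
1    15      108  cloud    27
2     5       14  cloud    27
3    -5      280  cloud    27
4    36      235  cloud    27
5    42      134  cloud    27
7     0       37  cloud    27
add column high_plus_wind = t['high'] + t['wind']:
   high  rain_mm   cond  wind  high_plus_wind
1    15      108  cloud    27              42
2     5       14  cloud    27              32
3    -5      280  cloud    27              22
4    36      235  cloud    27              63
5    42      134  cloud    27              69
7     0       37  cloud    27              27
filter rows where rain_mm > 108:
   high  rain_mm   cond  wind  high_plus_wind
3    -5      280  cloud    27              22
4    36      235  cloud    27              63
5    42      134  cloud    27              69
The mean of column 'high_plus_wind' is 51.3333333333.

51.3333333333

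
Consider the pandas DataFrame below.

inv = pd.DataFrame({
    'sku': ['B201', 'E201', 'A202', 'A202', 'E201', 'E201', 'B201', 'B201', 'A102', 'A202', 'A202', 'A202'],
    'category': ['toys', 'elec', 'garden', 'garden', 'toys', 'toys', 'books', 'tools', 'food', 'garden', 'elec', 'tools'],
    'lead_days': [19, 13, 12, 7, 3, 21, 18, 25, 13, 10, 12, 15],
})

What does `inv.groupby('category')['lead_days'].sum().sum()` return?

168

group by category, sum of lead_days:
category
books     18
elec      25
food      13
garden    29
tools     40
toys      43
Name: lead_days, dtype: int64
Hence 168.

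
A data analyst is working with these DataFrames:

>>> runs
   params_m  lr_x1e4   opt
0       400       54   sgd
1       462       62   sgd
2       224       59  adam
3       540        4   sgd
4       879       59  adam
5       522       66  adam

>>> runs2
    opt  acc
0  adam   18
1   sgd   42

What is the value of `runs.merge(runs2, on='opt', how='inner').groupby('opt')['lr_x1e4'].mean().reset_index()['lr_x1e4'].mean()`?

50.6666666667

merge on 'opt' (how='inner') → 6 rows:
   params_m  lr_x1e4   opt  acc
0       400       54   sgd   42
1       462       62   sgd   42
2       224       59  adam   18
3       540        4   sgd   42
4       879       59  adam   18
5       522       66  adam   18
group by opt, mean of lr_x1e4:
opt
adam    61.333333
sgd     40.000000
Name: lr_x1e4, dtype: float64
reset_index():
    opt    lr_x1e4
0  adam  61.333333
1   sgd  40.000000
Taking the mean of column 'lr_x1e4' gives 50.6666666667.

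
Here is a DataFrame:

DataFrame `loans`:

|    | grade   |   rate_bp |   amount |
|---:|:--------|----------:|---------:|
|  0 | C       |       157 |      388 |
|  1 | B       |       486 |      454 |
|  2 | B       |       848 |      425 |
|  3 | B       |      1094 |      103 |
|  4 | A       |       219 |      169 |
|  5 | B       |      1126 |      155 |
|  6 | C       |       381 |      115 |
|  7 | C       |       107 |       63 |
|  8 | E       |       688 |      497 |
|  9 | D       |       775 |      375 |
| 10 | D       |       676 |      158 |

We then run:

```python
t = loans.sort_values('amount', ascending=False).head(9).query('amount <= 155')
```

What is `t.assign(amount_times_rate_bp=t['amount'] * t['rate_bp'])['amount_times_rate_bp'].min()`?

sort by amount descending:
   grade  rate_bp  amount
8      E      688     497
1      B      486     454
2      B      848     425
0      C      157     388
9      D      775     375
4      A      219     169
10     D      676     158
5      B     1126     155
6      C      381     115
3      B     1094     103
7      C      107      63
take first 9 rows:
   grade  rate_bp  amount
8      E      688     497
1      B      486     454
2      B      848     425
0      C      157     388
9      D      775     375
4      A      219     169
10     D      676     158
5      B     1126     155
6      C      381     115
filter rows where amount <= 155:
  grade  rate_bp  amount
5     B     1126     155
6     C      381     115
add column amount_times_rate_bp = t['amount'] * t['rate_bp']:
  grade  rate_bp  amount  amount_times_rate_bp
5     B     1126     155                174530
6     C      381     115                 43815

43815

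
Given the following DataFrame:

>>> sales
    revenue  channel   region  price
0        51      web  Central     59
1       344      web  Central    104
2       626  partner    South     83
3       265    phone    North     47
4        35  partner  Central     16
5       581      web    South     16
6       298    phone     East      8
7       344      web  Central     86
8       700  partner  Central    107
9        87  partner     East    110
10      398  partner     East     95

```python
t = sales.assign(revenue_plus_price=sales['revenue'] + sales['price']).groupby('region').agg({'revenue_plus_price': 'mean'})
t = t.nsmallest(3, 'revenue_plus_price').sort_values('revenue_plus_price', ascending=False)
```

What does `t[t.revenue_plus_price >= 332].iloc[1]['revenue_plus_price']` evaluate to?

add column revenue_plus_price = sales['revenue'] + sales['price']:
    revenue  channel   region  price  revenue_plus_price
0        51      web  Central     59                 110
1       344      web  Central    104                 448
2       626  partner    South     83                 709
3       265    phone    North     47                 312
4        35  partner  Central     16                  51
5       581      web    South     16                 597
6       298    phone     East      8                 306
7       344      web  Central     86                 430
8       700  partner  Central    107                 807
9        87  partner     East    110                 197
10      398  partner     East     95                 493
group by region, mean of revenue_plus_price:
         revenue_plus_price
region                     
Central               369.2
East                  332.0
North                 312.0
South                 653.0
take 3 rows with smallest revenue_plus_price:
         revenue_plus_price
region                     
North                 312.0
East                  332.0
Central               369.2
sort by revenue_plus_price descending:
         revenue_plus_price
region                     
Central               369.2
East                  332.0
North                 312.0
filter rows where revenue_plus_price >= 332:
         revenue_plus_price
region                     
Central               369.2
East                  332.0

332.0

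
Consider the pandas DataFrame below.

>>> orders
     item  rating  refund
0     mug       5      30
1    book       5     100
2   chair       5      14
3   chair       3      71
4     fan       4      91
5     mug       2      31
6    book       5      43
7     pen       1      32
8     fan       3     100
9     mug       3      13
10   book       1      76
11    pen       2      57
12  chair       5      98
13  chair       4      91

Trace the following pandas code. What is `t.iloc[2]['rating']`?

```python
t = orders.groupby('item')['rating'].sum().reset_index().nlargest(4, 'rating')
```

10

group by item, sum of rating:
item
book     11
chair    17
fan       7
mug      10
pen       3
Name: rating, dtype: int64
reset_index():
    item  rating
0   book      11
1  chair      17
2    fan       7
3    mug      10
4    pen       3
take 4 rows with largest rating:
    item  rating
1  chair      17
0   book      11
3    mug      10
2    fan       7
So iloc[2]['rating'] = 10.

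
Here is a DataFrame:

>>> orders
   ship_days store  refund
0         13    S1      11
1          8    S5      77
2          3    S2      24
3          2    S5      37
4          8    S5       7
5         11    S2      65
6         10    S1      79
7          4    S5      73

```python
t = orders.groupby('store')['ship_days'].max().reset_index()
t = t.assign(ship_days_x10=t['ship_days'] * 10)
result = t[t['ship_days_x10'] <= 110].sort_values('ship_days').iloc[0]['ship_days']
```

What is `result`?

8

group by store, max of ship_days:
store
S1    13
S2    11
S5     8
Name: ship_days, dtype: int64
reset_index():
  store  ship_days
0    S1         13
1    S2         11
2    S5          8
add column ship_days_x10 = t['ship_days'] * 10:
  store  ship_days  ship_days_x10
0    S1         13            130
1    S2         11            110
2    S5          8             80
filter rows where ship_days_x10 <= 110:
  store  ship_days  ship_days_x10
1    S2         11            110
2    S5          8             80
sort by ship_days:
  store  ship_days  ship_days_x10
2    S5          8             80
1    S2         11            110
So iloc[0]['ship_days'] = 8.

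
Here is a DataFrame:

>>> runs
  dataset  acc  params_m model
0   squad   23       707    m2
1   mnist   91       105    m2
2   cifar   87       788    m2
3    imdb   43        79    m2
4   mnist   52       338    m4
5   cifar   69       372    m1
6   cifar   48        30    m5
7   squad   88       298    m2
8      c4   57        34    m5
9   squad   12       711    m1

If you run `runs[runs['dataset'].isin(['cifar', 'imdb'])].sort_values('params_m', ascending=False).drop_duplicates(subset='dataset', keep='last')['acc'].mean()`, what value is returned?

filter rows where dataset in ['cifar', 'imdb']:
  dataset  acc  params_m model
2   cifar   87       788    m2
3    imdb   43        79    m2
5   cifar   69       372    m1
6   cifar   48        30    m5
sort by params_m descending:
  dataset  acc  params_m model
2   cifar   87       788    m2
5   cifar   69       372    m1
3    imdb   43        79    m2
6   cifar   48        30    m5
drop duplicate dataset (keep=last):
  dataset  acc  params_m model
3    imdb   43        79    m2
6   cifar   48        30    m5

45.5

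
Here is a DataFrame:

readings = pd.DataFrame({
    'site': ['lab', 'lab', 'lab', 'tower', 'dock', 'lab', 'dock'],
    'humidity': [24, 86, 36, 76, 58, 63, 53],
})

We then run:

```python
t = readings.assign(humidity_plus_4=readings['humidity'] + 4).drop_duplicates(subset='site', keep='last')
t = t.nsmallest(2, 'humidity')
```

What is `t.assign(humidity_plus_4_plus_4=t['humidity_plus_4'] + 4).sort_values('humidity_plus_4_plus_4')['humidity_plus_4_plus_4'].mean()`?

add column humidity_plus_4 = readings['humidity'] + 4:
    site  humidity  humidity_plus_4
0    lab        24               28
1    lab        86               90
2    lab        36               40
3  tower        76               80
4   dock        58               62
5    lab        63               67
6   dock        53               57
drop duplicate site (keep=last):
    site  humidity  humidity_plus_4
3  tower        76               80
5    lab        63               67
6   dock        53               57
take 2 rows with smallest humidity:
   site  humidity  humidity_plus_4
6  dock        53               57
5   lab        63               67
add column humidity_plus_4_plus_4 = t['humidity_plus_4'] + 4:
   site  humidity  humidity_plus_4  humidity_plus_4_plus_4
6  dock        53               57                      61
5   lab        63               67                      71
sort by humidity_plus_4_plus_4:
   site  humidity  humidity_plus_4  humidity_plus_4_plus_4
6  dock        53               57                      61
5   lab        63               67                      71
Finally, mean of column 'humidity_plus_4_plus_4' = 66.0.

66.0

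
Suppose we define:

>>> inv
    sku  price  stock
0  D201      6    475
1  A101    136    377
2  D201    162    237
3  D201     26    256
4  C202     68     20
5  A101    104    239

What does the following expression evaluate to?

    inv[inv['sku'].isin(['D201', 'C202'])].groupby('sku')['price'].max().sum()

filter rows where sku in ['D201', 'C202']:
    sku  price  stock
0  D201      6    475
2  D201    162    237
3  D201     26    256
4  C202     68     20
group by sku, max of price:
sku
C202     68
D201    162
Name: price, dtype: int64

230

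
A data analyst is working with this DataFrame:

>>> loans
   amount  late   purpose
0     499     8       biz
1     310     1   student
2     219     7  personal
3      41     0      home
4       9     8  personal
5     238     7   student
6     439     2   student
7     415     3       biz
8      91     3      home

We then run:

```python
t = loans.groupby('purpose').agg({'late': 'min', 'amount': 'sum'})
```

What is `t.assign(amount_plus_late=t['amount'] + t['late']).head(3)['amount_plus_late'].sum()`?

1284

group by purpose: min(late), sum(amount):
          late  amount
purpose               
biz          3     914
home         0     132
personal     7     228
student      1     987
add column amount_plus_late = t['amount'] + t['late']:
          late  amount  amount_plus_late
purpose                                 
biz          3     914               917
home         0     132               132
personal     7     228               235
student      1     987               988
take first 3 rows:
          late  amount  amount_plus_late
purpose                                 
biz          3     914               917
home         0     132               132
personal     7     228               235
Hence 1284.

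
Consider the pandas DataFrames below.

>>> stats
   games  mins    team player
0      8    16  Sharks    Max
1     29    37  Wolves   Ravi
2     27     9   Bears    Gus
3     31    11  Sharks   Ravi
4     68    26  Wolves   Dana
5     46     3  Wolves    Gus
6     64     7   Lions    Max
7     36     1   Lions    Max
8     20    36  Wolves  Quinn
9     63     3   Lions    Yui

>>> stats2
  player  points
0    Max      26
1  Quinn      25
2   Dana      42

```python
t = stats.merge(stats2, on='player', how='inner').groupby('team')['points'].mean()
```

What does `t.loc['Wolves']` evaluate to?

merge on 'player' (how='inner') → 5 rows:
   games  mins    team player  points
0      8    16  Sharks    Max      26
1     68    26  Wolves   Dana      42
2     64     7   Lions    Max      26
3     36     1   Lions    Max      26
4     20    36  Wolves  Quinn      25
group by team, mean of points:
team
Lions     26.0
Sharks    26.0
Wolves    33.5
Name: points, dtype: float64
Then the value at index 'Wolves': 33.5

33.5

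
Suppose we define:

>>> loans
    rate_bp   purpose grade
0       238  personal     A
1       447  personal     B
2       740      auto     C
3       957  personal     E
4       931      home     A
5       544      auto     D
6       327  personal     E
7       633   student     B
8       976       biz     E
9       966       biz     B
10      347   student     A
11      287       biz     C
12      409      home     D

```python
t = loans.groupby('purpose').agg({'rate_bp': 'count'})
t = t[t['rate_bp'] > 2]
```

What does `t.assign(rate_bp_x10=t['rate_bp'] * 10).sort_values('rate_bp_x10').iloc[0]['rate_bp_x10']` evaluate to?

group by purpose, count of rate_bp:
          rate_bp
purpose          
auto            2
biz             3
home            2
personal        4
student         2
filter rows where rate_bp > 2:
          rate_bp
purpose          
biz             3
personal        4
add column rate_bp_x10 = t['rate_bp'] * 10:
          rate_bp  rate_bp_x10
purpose                       
biz             3           30
personal        4           40
sort by rate_bp_x10:
          rate_bp  rate_bp_x10
purpose                       
biz             3           30
personal        4           40

30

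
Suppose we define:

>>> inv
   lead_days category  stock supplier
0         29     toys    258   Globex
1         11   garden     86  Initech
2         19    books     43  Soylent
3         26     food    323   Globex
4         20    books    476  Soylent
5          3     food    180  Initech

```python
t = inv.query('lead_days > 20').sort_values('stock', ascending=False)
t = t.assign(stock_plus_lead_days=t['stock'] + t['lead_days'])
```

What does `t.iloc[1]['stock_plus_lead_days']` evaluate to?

287

filter rows where lead_days > 20:
   lead_days category  stock supplier
0         29     toys    258   Globex
3         26     food    323   Globex
sort by stock descending:
   lead_days category  stock supplier
3         26     food    323   Globex
0         29     toys    258   Globex
add column stock_plus_lead_days = t['stock'] + t['lead_days']:
   lead_days category  stock supplier  stock_plus_lead_days
3         26     food    323   Globex                   349
0         29     toys    258   Globex                   287
value at position 1, column 'stock_plus_lead_days' → 287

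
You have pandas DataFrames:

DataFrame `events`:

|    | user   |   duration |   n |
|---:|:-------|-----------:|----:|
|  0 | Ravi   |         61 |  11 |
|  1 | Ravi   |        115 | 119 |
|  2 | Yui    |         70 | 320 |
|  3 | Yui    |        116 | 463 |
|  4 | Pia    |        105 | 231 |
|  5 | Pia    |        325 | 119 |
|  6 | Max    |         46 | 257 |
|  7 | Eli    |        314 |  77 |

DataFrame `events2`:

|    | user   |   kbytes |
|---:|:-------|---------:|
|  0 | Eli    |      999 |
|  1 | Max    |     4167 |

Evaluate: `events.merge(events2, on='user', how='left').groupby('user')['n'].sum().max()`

merge on 'user' (how='left') → 8 rows:
   user  duration    n  kbytes
0  Ravi        61   11     NaN
1  Ravi       115  119     NaN
2   Yui        70  320     NaN
3   Yui       116  463     NaN
4   Pia       105  231     NaN
5   Pia       325  119     NaN
6   Max        46  257  4167.0
7   Eli       314   77   999.0
group by user, sum of n:
user
Eli      77
Max     257
Pia     350
Ravi    130
Yui     783
Name: n, dtype: int64

783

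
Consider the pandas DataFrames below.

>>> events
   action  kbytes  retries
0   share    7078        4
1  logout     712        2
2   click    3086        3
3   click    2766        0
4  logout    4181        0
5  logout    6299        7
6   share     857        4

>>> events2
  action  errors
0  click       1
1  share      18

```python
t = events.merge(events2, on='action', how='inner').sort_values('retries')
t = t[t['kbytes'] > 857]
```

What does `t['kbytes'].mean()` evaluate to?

4310.0

merge on 'action' (how='inner') → 4 rows:
  action  kbytes  retries  errors
0  share    7078        4      18
1  click    3086        3       1
2  click    2766        0       1
3  share     857        4      18
sort by retries:
  action  kbytes  retries  errors
2  click    2766        0       1
1  click    3086        3       1
0  share    7078        4      18
3  share     857        4      18
filter rows where kbytes > 857:
  action  kbytes  retries  errors
2  click    2766        0       1
1  click    3086        3       1
0  share    7078        4      18
Taking the mean of column 'kbytes' gives 4310.0.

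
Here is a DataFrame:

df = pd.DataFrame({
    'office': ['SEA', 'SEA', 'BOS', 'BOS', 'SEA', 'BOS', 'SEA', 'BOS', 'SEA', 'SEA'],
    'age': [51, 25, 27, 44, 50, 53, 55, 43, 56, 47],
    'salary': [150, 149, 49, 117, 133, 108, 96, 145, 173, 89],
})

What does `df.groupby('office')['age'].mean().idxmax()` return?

group by office, mean of age:
office
BOS    41.750000
SEA    47.333333
Name: age, dtype: float64
Taking the label with the largest value gives SEA.

SEA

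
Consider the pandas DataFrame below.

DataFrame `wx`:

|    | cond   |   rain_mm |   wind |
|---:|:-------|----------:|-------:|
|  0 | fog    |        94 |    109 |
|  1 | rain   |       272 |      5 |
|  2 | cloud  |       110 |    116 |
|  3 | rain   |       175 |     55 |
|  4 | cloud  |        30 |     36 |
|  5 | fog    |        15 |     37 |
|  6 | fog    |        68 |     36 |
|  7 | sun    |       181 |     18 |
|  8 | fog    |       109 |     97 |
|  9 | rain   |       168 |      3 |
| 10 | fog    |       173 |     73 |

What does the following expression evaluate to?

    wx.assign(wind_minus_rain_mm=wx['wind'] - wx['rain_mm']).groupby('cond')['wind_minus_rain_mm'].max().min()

add column wind_minus_rain_mm = wx['wind'] - wx['rain_mm']:
     cond  rain_mm  wind  wind_minus_rain_mm
0     fog       94   109                  15
1    rain      272     5                -267
2   cloud      110   116                   6
3    rain      175    55                -120
4   cloud       30    36                   6
5     fog       15    37                  22
6     fog       68    36                 -32
7     sun      181    18                -163
8     fog      109    97                 -12
9    rain      168     3                -165
10    fog      173    73                -100
group by cond, max of wind_minus_rain_mm:
cond
cloud      6
fog       22
rain    -120
sun     -163
Name: wind_minus_rain_mm, dtype: int64
Taking the min of the resulting series gives -163.

-163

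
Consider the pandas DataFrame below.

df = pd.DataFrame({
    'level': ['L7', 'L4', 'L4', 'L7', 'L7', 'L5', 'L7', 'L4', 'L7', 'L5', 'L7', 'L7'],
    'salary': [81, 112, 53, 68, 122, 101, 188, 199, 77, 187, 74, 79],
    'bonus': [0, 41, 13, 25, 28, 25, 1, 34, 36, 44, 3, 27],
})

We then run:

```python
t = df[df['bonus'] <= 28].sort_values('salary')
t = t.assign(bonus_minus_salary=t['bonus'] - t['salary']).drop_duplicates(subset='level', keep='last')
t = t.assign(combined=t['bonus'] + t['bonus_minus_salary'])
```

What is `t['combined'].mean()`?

-88.0

filter rows where bonus <= 28:
   level  salary  bonus
0     L7      81      0
2     L4      53     13
3     L7      68     25
4     L7     122     28
5     L5     101     25
6     L7     188      1
10    L7      74      3
11    L7      79     27
sort by salary:
   level  salary  bonus
2     L4      53     13
3     L7      68     25
10    L7      74      3
11    L7      79     27
0     L7      81      0
5     L5     101     25
4     L7     122     28
6     L7     188      1
add column bonus_minus_salary = t['bonus'] - t['salary']:
   level  salary  bonus  bonus_minus_salary
2     L4      53     13                 -40
3     L7      68     25                 -43
10    L7      74      3                 -71
11    L7      79     27                 -52
0     L7      81      0                 -81
5     L5     101     25                 -76
4     L7     122     28                 -94
6     L7     188      1                -187
drop duplicate level (keep=last):
  level  salary  bonus  bonus_minus_salary
2    L4      53     13                 -40
5    L5     101     25                 -76
6    L7     188      1                -187
add column combined = t['bonus'] + t['bonus_minus_salary']:
  level  salary  bonus  bonus_minus_salary  combined
2    L4      53     13                 -40       -27
5    L5     101     25                 -76       -51
6    L7     188      1                -187      -186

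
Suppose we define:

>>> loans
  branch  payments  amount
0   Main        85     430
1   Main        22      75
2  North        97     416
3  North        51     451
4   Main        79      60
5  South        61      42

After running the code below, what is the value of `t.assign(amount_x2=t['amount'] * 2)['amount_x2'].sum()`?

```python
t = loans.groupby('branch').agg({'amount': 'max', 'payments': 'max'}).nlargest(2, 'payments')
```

group by branch: max(amount), max(payments):
        amount  payments
branch                  
Main       430        85
North      451        97
South       42        61
take 2 rows with largest payments:
        amount  payments
branch                  
North      451        97
Main       430        85
add column amount_x2 = t['amount'] * 2:
        amount  payments  amount_x2
branch                             
North      451        97        902
Main       430        85        860
Then the sum of column 'amount_x2': 1762

1762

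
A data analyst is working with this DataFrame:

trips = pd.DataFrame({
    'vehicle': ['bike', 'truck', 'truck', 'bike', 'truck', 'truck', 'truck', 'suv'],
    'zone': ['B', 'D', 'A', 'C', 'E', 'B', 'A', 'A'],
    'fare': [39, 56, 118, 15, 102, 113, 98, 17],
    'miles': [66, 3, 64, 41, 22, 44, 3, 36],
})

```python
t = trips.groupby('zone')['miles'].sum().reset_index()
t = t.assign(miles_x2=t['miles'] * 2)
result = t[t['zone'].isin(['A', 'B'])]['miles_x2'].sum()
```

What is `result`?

426

group by zone, sum of miles:
zone
A    103
B    110
C     41
D      3
E     22
Name: miles, dtype: int64
reset_index():
  zone  miles
0    A    103
1    B    110
2    C     41
3    D      3
4    E     22
add column miles_x2 = t['miles'] * 2:
  zone  miles  miles_x2
0    A    103       206
1    B    110       220
2    C     41        82
3    D      3         6
4    E     22        44
filter rows where zone in ['A', 'B']:
  zone  miles  miles_x2
0    A    103       206
1    B    110       220
Taking the sum of column 'miles_x2' gives 426.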